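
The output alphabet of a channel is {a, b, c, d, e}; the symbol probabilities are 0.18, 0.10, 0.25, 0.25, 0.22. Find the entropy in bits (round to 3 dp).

H = −Σ pᵢ log₂ pᵢ.
−0.18·log₂(0.18) = 0.4453
−0.10·log₂(0.10) = 0.3322
−0.25·log₂(0.25) = 0.5000
−0.25·log₂(0.25) = 0.5000
−0.22·log₂(0.22) = 0.4806
Sum ≈ 2.2581 → 2.258 bits.

2.258 bits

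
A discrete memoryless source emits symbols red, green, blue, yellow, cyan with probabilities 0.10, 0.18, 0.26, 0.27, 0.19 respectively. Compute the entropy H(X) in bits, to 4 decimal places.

2.2480 bits

H = −Σ pᵢ log₂ pᵢ.
−0.10·log₂(0.10) = 0.3322
−0.18·log₂(0.18) = 0.4453
−0.26·log₂(0.26) = 0.5053
−0.27·log₂(0.27) = 0.5100
−0.19·log₂(0.19) = 0.4552
Sum ≈ 2.2480 → 2.2480 bits.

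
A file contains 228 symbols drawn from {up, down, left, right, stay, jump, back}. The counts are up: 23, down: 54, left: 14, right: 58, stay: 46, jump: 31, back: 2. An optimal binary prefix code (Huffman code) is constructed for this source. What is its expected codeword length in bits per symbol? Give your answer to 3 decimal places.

Probabilities are the counts divided by 228.
Repeatedly combine the two least-probable nodes; the expected code length is the sum of the merged weights.
merge 1/114 + 7/114 → 4/57
merge 4/57 + 23/228 → 13/76
merge 31/228 + 13/76 → 35/114
merge 23/114 + 9/38 → 25/57
merge 29/114 + 35/114 → 32/57
merge 25/57 + 32/57 → 1
L = 4/57 + 13/76 + 35/114 + 25/57 + 32/57 + 1 = 581/228 ≈ 2.548 bits/symbol.

2.548 bits/symbol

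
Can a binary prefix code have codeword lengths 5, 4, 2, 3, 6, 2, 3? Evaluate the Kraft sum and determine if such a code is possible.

With common denominator 2^6 = 64: Σ 2^(−ℓᵢ) = 2/64 + 4/64 + 16/64 + 8/64 + 1/64 + 16/64 + 8/64 = 55/64 = 0.859375.
Kraft's inequality requires Σ ≤ 1; here Σ = 0.859375 ≤ 1, so such a prefix code exists.

0.859375; yes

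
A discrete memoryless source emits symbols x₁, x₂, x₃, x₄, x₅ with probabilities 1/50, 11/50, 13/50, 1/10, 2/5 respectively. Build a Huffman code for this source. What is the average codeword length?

Repeatedly combine the two least-probable nodes; the expected code length is the sum of the merged weights.
merge 1/50 + 1/10 → 3/25
merge 3/25 + 11/50 → 17/50
merge 13/50 + 17/50 → 3/5
merge 2/5 + 3/5 → 1
L = 3/25 + 17/50 + 3/5 + 1 = 103/50 = 2.06 bits/symbol.

2.06 bits/symbol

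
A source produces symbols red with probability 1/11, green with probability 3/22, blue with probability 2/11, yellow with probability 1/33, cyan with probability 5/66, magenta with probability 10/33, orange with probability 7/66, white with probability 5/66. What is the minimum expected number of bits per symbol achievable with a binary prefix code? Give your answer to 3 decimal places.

Repeatedly combine the two least-probable nodes; the expected code length is the sum of the merged weights.
merge 1/33 + 5/66 → 7/66
merge 5/66 + 1/11 → 1/6
merge 7/66 + 7/66 → 7/33
merge 3/22 + 1/6 → 10/33
merge 2/11 + 7/33 → 13/33
merge 10/33 + 10/33 → 20/33
merge 13/33 + 20/33 → 1
L = 7/66 + 1/6 + 7/33 + 10/33 + 13/33 + 20/33 + 1 = 92/33 ≈ 2.788 bits/symbol.

2.788 bits/symbol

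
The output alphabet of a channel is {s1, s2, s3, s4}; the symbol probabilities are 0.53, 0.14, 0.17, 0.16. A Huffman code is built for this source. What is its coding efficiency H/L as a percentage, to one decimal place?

98.3%

Entropy H = −Σ p log₂ p ≈ 1.7402 bits.
Huffman merges: 7/50+4/25→3/10; 17/100+3/10→47/100; 47/100+53/100→1. L = 177/100 ≈ 1.7700.
Efficiency = H/L = 1.7402/1.7700 = 98.3%.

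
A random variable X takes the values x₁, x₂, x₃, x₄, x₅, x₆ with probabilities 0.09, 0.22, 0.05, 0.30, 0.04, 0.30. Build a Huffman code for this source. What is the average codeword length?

Repeatedly combine the two least-probable nodes; the expected code length is the sum of the merged weights.
merge 1/25 + 1/20 → 9/100
merge 9/100 + 9/100 → 9/50
merge 9/50 + 11/50 → 2/5
merge 3/10 + 3/10 → 3/5
merge 2/5 + 3/5 → 1
L = 9/100 + 9/50 + 2/5 + 3/5 + 1 = 227/100 = 2.27 bits/symbol.

2.27 bits/symbol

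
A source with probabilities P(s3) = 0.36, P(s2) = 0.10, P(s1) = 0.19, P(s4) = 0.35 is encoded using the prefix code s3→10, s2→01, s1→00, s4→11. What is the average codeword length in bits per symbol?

2 bits/symbol

L̄ = Σ pᵢ·ℓᵢ = 0.36·2 + 0.10·2 + 0.19·2 + 0.35·2 = 2 bits/symbol.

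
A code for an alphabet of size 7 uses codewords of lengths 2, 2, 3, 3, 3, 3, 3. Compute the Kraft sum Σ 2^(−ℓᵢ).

1.125

With common denominator 2^3 = 8: Σ 2^(−ℓᵢ) = 2/8 + 2/8 + 1/8 + 1/8 + 1/8 + 1/8 + 1/8 = 9/8 = 1.125.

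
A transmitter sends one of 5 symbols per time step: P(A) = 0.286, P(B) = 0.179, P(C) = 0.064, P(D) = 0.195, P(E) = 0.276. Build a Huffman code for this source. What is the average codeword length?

2.243 bits/symbol

Repeatedly combine the two least-probable nodes; the expected code length is the sum of the merged weights.
merge 8/125 + 179/1000 → 243/1000
merge 39/200 + 243/1000 → 219/500
merge 69/250 + 143/500 → 281/500
merge 219/500 + 281/500 → 1
L = 243/1000 + 219/500 + 281/500 + 1 = 2243/1000 = 2.243 bits/symbol.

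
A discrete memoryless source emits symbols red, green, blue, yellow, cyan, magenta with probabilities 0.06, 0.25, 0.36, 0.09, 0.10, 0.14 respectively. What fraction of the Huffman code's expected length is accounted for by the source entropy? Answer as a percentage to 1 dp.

96.9%

Entropy H = −Σ p log₂ p ≈ 2.3161 bits.
Huffman merges: 3/50+9/100→3/20; 1/10+7/50→6/25; 3/20+6/25→39/100; 1/4+9/25→61/100; 39/100+61/100→1. L = 239/100 ≈ 2.3900.
Efficiency = H/L = 2.3161/2.3900 = 96.9%.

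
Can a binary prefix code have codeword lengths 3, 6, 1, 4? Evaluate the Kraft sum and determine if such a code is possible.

0.703125; yes

With common denominator 2^6 = 64: Σ 2^(−ℓᵢ) = 8/64 + 1/64 + 32/64 + 4/64 = 45/64 = 0.703125.
Kraft's inequality requires Σ ≤ 1; here Σ = 0.703125 ≤ 1, so such a prefix code exists.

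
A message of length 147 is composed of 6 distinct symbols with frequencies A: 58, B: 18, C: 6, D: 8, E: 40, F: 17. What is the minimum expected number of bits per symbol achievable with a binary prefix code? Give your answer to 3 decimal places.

2.245 bits/symbol

Probabilities are the counts divided by 147.
Repeatedly combine the two least-probable nodes; the expected code length is the sum of the merged weights.
merge 2/49 + 8/147 → 2/21
merge 2/21 + 17/147 → 31/147
merge 6/49 + 31/147 → 1/3
merge 40/147 + 1/3 → 89/147
merge 58/147 + 89/147 → 1
L = 2/21 + 31/147 + 1/3 + 89/147 + 1 = 110/49 ≈ 2.245 bits/symbol.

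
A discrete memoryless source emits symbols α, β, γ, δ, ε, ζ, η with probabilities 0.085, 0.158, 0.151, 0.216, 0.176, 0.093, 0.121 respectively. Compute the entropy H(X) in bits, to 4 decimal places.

H = −Σ pᵢ log₂ pᵢ.
−0.085·log₂(0.085) = 0.3023
−0.158·log₂(0.158) = 0.4206
−0.151·log₂(0.151) = 0.4118
−0.216·log₂(0.216) = 0.4776
−0.176·log₂(0.176) = 0.4411
−0.093·log₂(0.093) = 0.3187
−0.121·log₂(0.121) = 0.3687
Sum ≈ 2.7407 → 2.7407 bits.

2.7407 bits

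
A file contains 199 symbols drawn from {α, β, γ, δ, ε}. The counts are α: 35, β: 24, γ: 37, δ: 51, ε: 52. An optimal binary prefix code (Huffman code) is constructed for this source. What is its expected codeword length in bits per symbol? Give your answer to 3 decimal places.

2.296 bits/symbol

Probabilities are the counts divided by 199.
Repeatedly combine the two least-probable nodes; the expected code length is the sum of the merged weights.
merge 24/199 + 35/199 → 59/199
merge 37/199 + 51/199 → 88/199
merge 52/199 + 59/199 → 111/199
merge 88/199 + 111/199 → 1
L = 59/199 + 88/199 + 111/199 + 1 = 457/199 ≈ 2.296 bits/symbol.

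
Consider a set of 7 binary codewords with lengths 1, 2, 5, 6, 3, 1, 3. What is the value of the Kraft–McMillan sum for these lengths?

1.546875

With common denominator 2^6 = 64: Σ 2^(−ℓᵢ) = 32/64 + 16/64 + 2/64 + 1/64 + 8/64 + 32/64 + 8/64 = 99/64 = 1.546875.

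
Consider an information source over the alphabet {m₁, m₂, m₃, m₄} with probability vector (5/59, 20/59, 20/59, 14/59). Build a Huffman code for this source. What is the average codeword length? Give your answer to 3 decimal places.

1.983 bits/symbol

Repeatedly combine the two least-probable nodes; the expected code length is the sum of the merged weights.
merge 5/59 + 14/59 → 19/59
merge 19/59 + 20/59 → 39/59
merge 20/59 + 39/59 → 1
L = 19/59 + 39/59 + 1 = 117/59 ≈ 1.983 bits/symbol.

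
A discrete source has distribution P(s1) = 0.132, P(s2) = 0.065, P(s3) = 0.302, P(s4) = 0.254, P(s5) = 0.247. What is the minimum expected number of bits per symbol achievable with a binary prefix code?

2.197 bits/symbol

Repeatedly combine the two least-probable nodes; the expected code length is the sum of the merged weights.
merge 13/200 + 33/250 → 197/1000
merge 197/1000 + 247/1000 → 111/250
merge 127/500 + 151/500 → 139/250
merge 111/250 + 139/250 → 1
L = 197/1000 + 111/250 + 139/250 + 1 = 2197/1000 = 2.197 bits/symbol.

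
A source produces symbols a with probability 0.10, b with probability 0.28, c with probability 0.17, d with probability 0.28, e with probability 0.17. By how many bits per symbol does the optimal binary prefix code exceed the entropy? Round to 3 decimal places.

0.040 bits

Entropy H = −Σ p log₂ p ≈ 2.2298 bits.
Huffman merges: 1/10+17/100→27/100; 17/100+27/100→11/25; 7/25+7/25→14/25; 11/25+14/25→1. L = 227/100 ≈ 2.2700.
L − H = 2.2700 − 2.2298 = 0.040 bits.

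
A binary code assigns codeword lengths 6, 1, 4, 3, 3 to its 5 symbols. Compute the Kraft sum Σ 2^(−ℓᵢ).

0.828125

With common denominator 2^6 = 64: Σ 2^(−ℓᵢ) = 1/64 + 32/64 + 4/64 + 8/64 + 8/64 = 53/64 = 0.828125.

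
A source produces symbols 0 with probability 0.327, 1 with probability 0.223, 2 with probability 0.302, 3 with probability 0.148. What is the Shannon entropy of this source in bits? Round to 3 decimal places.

1.940 bits

H = −Σ pᵢ log₂ pᵢ.
−0.327·log₂(0.327) = 0.5273
−0.223·log₂(0.223) = 0.4828
−0.302·log₂(0.302) = 0.5217
−0.148·log₂(0.148) = 0.4079
Sum ≈ 1.9397 → 1.940 bits.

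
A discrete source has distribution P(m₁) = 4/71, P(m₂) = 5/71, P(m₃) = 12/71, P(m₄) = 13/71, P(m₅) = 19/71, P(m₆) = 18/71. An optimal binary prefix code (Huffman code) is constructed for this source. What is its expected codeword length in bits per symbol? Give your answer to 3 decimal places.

Repeatedly combine the two least-probable nodes; the expected code length is the sum of the merged weights.
merge 4/71 + 5/71 → 9/71
merge 9/71 + 12/71 → 21/71
merge 13/71 + 18/71 → 31/71
merge 19/71 + 21/71 → 40/71
merge 31/71 + 40/71 → 1
L = 9/71 + 21/71 + 31/71 + 40/71 + 1 = 172/71 ≈ 2.423 bits/symbol.

2.423 bits/symbol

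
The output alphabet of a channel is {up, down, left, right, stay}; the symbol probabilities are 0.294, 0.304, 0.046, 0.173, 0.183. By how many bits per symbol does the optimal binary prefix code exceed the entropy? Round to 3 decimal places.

Entropy H = −Σ p log₂ p ≈ 2.1321 bits.
Huffman merges: 23/500+173/1000→219/1000; 183/1000+219/1000→201/500; 147/500+38/125→299/500; 201/500+299/500→1. L = 2219/1000 ≈ 2.2190.
L − H = 2.2190 − 2.1321 = 0.087 bits.

0.087 bits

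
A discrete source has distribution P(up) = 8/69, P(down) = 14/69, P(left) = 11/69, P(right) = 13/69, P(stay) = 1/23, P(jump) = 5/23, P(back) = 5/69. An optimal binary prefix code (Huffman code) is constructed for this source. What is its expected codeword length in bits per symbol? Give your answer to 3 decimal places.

Repeatedly combine the two least-probable nodes; the expected code length is the sum of the merged weights.
merge 1/23 + 5/69 → 8/69
merge 8/69 + 8/69 → 16/69
merge 11/69 + 13/69 → 8/23
merge 14/69 + 5/23 → 29/69
merge 16/69 + 8/23 → 40/69
merge 29/69 + 40/69 → 1
L = 8/69 + 16/69 + 8/23 + 29/69 + 40/69 + 1 = 62/23 ≈ 2.696 bits/symbol.

2.696 bits/symbol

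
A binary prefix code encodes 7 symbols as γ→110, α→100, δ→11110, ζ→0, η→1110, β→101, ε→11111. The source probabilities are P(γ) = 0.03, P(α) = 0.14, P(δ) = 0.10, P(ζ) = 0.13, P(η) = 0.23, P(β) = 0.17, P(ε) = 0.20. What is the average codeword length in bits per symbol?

L̄ = Σ pᵢ·ℓᵢ = 0.03·3 + 0.14·3 + 0.10·5 + 0.13·1 + 0.23·4 + 0.17·3 + 0.20·5 = 3.57 bits/symbol.

3.57 bits/symbol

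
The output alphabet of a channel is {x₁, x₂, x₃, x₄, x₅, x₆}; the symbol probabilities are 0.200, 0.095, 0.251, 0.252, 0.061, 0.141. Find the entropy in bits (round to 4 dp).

H = −Σ pᵢ log₂ pᵢ.
−0.200·log₂(0.200) = 0.4644
−0.095·log₂(0.095) = 0.3226
−0.251·log₂(0.251) = 0.5006
−0.252·log₂(0.252) = 0.5011
−0.061·log₂(0.061) = 0.2461
−0.141·log₂(0.141) = 0.3985
Sum ≈ 2.4333 → 2.4333 bits.

2.4333 bits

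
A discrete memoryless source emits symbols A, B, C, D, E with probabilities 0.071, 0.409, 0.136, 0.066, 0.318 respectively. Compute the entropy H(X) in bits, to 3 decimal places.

1.974 bits

H = −Σ pᵢ log₂ pᵢ.
−0.071·log₂(0.071) = 0.2709
−0.409·log₂(0.409) = 0.5275
−0.136·log₂(0.136) = 0.3915
−0.066·log₂(0.066) = 0.2588
−0.318·log₂(0.318) = 0.5256
Sum ≈ 1.9744 → 1.974 bits.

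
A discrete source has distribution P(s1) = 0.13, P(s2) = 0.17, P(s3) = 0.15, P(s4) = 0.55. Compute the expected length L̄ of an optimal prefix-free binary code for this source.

1.73 bits/symbol

Repeatedly combine the two least-probable nodes; the expected code length is the sum of the merged weights.
merge 13/100 + 3/20 → 7/25
merge 17/100 + 7/25 → 9/20
merge 9/20 + 11/20 → 1
L = 7/25 + 9/20 + 1 = 173/100 = 1.73 bits/symbol.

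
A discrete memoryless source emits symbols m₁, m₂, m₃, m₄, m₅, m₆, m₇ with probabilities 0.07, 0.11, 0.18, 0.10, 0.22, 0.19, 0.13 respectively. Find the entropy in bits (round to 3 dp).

H = −Σ pᵢ log₂ pᵢ.
−0.07·log₂(0.07) = 0.2686
−0.11·log₂(0.11) = 0.3503
−0.18·log₂(0.18) = 0.4453
−0.10·log₂(0.10) = 0.3322
−0.22·log₂(0.22) = 0.4806
−0.19·log₂(0.19) = 0.4552
−0.13·log₂(0.13) = 0.3826
Sum ≈ 2.7148 → 2.715 bits.

2.715 bits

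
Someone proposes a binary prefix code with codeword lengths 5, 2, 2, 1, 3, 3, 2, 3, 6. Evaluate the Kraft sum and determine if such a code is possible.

With common denominator 2^6 = 64: Σ 2^(−ℓᵢ) = 2/64 + 16/64 + 16/64 + 32/64 + 8/64 + 8/64 + 16/64 + 8/64 + 1/64 = 107/64 = 1.671875.
Kraft's inequality requires Σ ≤ 1; here Σ = 1.671875 > 1, so no such prefix code exists.

1.671875; no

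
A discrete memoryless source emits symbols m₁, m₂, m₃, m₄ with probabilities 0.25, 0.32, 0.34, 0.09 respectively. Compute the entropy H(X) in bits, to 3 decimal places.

H = −Σ pᵢ log₂ pᵢ.
−0.25·log₂(0.25) = 0.5000
−0.32·log₂(0.32) = 0.5260
−0.34·log₂(0.34) = 0.5292
−0.09·log₂(0.09) = 0.3127
Sum ≈ 1.8679 → 1.868 bits.

1.868 bits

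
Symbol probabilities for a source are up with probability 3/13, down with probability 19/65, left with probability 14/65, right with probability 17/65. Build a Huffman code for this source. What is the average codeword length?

2 bits/symbol

Repeatedly combine the two least-probable nodes; the expected code length is the sum of the merged weights.
merge 14/65 + 3/13 → 29/65
merge 17/65 + 19/65 → 36/65
merge 29/65 + 36/65 → 1
L = 29/65 + 36/65 + 1 = 2 bits/symbol.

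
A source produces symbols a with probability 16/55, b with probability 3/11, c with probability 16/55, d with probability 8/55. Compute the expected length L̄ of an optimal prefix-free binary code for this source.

2 bits/symbol

Repeatedly combine the two least-probable nodes; the expected code length is the sum of the merged weights.
merge 8/55 + 3/11 → 23/55
merge 16/55 + 16/55 → 32/55
merge 23/55 + 32/55 → 1
L = 23/55 + 32/55 + 1 = 2 bits/symbol.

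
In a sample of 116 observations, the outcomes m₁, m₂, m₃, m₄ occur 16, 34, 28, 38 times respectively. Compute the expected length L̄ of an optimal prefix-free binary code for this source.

Probabilities are the counts divided by 116.
Repeatedly combine the two least-probable nodes; the expected code length is the sum of the merged weights.
merge 4/29 + 7/29 → 11/29
merge 17/58 + 19/58 → 18/29
merge 11/29 + 18/29 → 1
L = 11/29 + 18/29 + 1 = 2 bits/symbol.

2 bits/symbol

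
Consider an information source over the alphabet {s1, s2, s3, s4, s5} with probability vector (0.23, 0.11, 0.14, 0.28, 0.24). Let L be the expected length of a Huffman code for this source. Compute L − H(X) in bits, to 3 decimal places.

Entropy H = −Σ p log₂ p ≈ 2.2434 bits.
Huffman merges: 11/100+7/50→1/4; 23/100+6/25→47/100; 1/4+7/25→53/100; 47/100+53/100→1. L = 9/4 ≈ 2.2500.
L − H = 2.2500 − 2.2434 = 0.007 bits.

0.007 bits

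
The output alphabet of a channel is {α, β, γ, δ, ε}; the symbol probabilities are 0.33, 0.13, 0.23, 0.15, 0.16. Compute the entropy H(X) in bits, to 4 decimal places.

2.2317 bits

H = −Σ pᵢ log₂ pᵢ.
−0.33·log₂(0.33) = 0.5278
−0.13·log₂(0.13) = 0.3826
−0.23·log₂(0.23) = 0.4877
−0.15·log₂(0.15) = 0.4105
−0.16·log₂(0.16) = 0.4230
Sum ≈ 2.2317 → 2.2317 bits.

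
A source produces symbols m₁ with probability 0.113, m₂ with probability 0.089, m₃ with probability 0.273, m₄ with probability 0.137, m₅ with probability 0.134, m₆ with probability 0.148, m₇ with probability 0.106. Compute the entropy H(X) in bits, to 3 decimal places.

H = −Σ pᵢ log₂ pᵢ.
−0.113·log₂(0.113) = 0.3555
−0.089·log₂(0.089) = 0.3106
−0.273·log₂(0.273) = 0.5113
−0.137·log₂(0.137) = 0.3929
−0.134·log₂(0.134) = 0.3886
−0.148·log₂(0.148) = 0.4079
−0.106·log₂(0.106) = 0.3432
Sum ≈ 2.7100 → 2.710 bits.

2.710 bits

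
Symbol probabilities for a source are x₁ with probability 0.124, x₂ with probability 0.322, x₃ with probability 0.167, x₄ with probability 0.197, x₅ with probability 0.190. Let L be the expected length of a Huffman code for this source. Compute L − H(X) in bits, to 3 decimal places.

Entropy H = −Σ p log₂ p ≈ 2.2480 bits.
Huffman merges: 31/250+167/1000→291/1000; 19/100+197/1000→387/1000; 291/1000+161/500→613/1000; 387/1000+613/1000→1. L = 2291/1000 ≈ 2.2910.
L − H = 2.2910 − 2.2480 = 0.043 bits.

0.043 bits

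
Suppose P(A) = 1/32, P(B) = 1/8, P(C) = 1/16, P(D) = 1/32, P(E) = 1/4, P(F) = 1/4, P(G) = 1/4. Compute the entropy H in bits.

2.4375 bits

Each probability is a power of 1/2, so log₂(1/p) is an integer.
H = Σ p·log₂(1/p) = 1/32·5 + 1/8·3 + 1/16·4 + 1/32·5 + 1/4·2 + 1/4·2 + 1/4·2 = 2.4375 bits.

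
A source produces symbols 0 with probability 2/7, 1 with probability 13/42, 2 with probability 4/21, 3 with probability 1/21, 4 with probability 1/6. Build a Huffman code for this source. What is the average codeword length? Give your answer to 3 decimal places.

Repeatedly combine the two least-probable nodes; the expected code length is the sum of the merged weights.
merge 1/21 + 1/6 → 3/14
merge 4/21 + 3/14 → 17/42
merge 2/7 + 13/42 → 25/42
merge 17/42 + 25/42 → 1
L = 3/14 + 17/42 + 25/42 + 1 = 31/14 ≈ 2.214 bits/symbol.

2.214 bits/symbol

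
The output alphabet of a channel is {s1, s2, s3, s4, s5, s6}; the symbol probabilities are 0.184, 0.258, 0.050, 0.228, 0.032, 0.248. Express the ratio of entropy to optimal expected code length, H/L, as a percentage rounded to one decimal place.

Entropy H = −Σ p log₂ p ≈ 2.3138 bits.
Huffman merges: 4/125+1/20→41/500; 41/500+23/125→133/500; 57/250+31/125→119/250; 129/500+133/500→131/250; 119/250+131/250→1. L = 587/250 ≈ 2.3480.
Efficiency = H/L = 2.3138/2.3480 = 98.5%.

98.5%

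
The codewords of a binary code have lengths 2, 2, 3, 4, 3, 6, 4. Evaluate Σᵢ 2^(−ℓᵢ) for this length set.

0.890625

With common denominator 2^6 = 64: Σ 2^(−ℓᵢ) = 16/64 + 16/64 + 8/64 + 4/64 + 8/64 + 1/64 + 4/64 = 57/64 = 0.890625.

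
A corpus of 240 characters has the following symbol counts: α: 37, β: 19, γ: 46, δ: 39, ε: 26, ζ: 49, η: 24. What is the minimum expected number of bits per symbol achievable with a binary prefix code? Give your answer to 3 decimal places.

2.783 bits/symbol

Probabilities are the counts divided by 240.
Repeatedly combine the two least-probable nodes; the expected code length is the sum of the merged weights.
merge 19/240 + 1/10 → 43/240
merge 13/120 + 37/240 → 21/80
merge 13/80 + 43/240 → 41/120
merge 23/120 + 49/240 → 19/48
merge 21/80 + 41/120 → 29/48
merge 19/48 + 29/48 → 1
L = 43/240 + 21/80 + 41/120 + 19/48 + 29/48 + 1 = 167/60 ≈ 2.783 bits/symbol.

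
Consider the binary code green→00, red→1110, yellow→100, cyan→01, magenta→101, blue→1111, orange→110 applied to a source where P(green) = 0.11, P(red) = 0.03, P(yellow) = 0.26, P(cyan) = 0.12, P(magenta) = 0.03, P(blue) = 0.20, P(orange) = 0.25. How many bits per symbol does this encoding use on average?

3 bits/symbol

L̄ = Σ pᵢ·ℓᵢ = 0.11·2 + 0.03·4 + 0.26·3 + 0.12·2 + 0.03·3 + 0.20·4 + 0.25·3 = 3 bits/symbol.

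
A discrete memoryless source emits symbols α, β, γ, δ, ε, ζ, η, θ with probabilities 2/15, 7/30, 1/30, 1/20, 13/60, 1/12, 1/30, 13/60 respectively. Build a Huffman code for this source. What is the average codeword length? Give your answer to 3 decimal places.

Repeatedly combine the two least-probable nodes; the expected code length is the sum of the merged weights.
merge 1/30 + 1/30 → 1/15
merge 1/20 + 1/15 → 7/60
merge 1/12 + 7/60 → 1/5
merge 2/15 + 1/5 → 1/3
merge 13/60 + 13/60 → 13/30
merge 7/30 + 1/3 → 17/30
merge 13/30 + 17/30 → 1
L = 1/15 + 7/60 + 1/5 + 1/3 + 13/30 + 17/30 + 1 = 163/60 ≈ 2.717 bits/symbol.

2.717 bits/symbol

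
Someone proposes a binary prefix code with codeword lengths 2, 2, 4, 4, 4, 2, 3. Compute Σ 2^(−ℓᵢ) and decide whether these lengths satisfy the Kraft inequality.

1.0625; no

With common denominator 2^4 = 16: Σ 2^(−ℓᵢ) = 4/16 + 4/16 + 1/16 + 1/16 + 1/16 + 4/16 + 2/16 = 17/16 = 1.0625.
Kraft's inequality requires Σ ≤ 1; here Σ = 1.0625 > 1, so no such prefix code exists.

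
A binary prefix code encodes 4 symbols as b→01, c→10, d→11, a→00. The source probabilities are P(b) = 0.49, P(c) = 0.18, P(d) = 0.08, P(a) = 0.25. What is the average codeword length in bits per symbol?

2 bits/symbol

L̄ = Σ pᵢ·ℓᵢ = 0.49·2 + 0.18·2 + 0.08·2 + 0.25·2 = 2 bits/symbol.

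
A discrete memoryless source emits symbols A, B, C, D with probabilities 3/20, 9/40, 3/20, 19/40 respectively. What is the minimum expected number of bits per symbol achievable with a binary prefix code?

Repeatedly combine the two least-probable nodes; the expected code length is the sum of the merged weights.
merge 3/20 + 3/20 → 3/10
merge 9/40 + 3/10 → 21/40
merge 19/40 + 21/40 → 1
L = 3/10 + 21/40 + 1 = 73/40 = 1.825 bits/symbol.

1.825 bits/symbol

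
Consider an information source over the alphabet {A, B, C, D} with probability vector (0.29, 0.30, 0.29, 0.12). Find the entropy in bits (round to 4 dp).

1.9240 bits

H = −Σ pᵢ log₂ pᵢ.
−0.29·log₂(0.29) = 0.5179
−0.30·log₂(0.30) = 0.5211
−0.29·log₂(0.29) = 0.5179
−0.12·log₂(0.12) = 0.3671
Sum ≈ 1.9240 → 1.9240 bits.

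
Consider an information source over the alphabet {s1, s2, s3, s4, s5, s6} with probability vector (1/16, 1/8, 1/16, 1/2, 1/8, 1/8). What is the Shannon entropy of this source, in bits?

Each probability is a power of 1/2, so log₂(1/p) is an integer.
H = Σ p·log₂(1/p) = 1/16·4 + 1/8·3 + 1/16·4 + 1/2·1 + 1/8·3 + 1/8·3 = 2.125 bits.

2.125 bits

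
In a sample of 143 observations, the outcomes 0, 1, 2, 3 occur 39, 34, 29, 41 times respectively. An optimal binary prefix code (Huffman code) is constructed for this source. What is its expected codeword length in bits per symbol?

2 bits/symbol

Probabilities are the counts divided by 143.
Repeatedly combine the two least-probable nodes; the expected code length is the sum of the merged weights.
merge 29/143 + 34/143 → 63/143
merge 3/11 + 41/143 → 80/143
merge 63/143 + 80/143 → 1
L = 63/143 + 80/143 + 1 = 2 bits/symbol.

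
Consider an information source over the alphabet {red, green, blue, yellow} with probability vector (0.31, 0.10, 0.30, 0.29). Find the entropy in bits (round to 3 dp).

1.895 bits

H = −Σ pᵢ log₂ pᵢ.
−0.31·log₂(0.31) = 0.5238
−0.10·log₂(0.10) = 0.3322
−0.30·log₂(0.30) = 0.5211
−0.29·log₂(0.29) = 0.5179
Sum ≈ 1.8950 → 1.895 bits.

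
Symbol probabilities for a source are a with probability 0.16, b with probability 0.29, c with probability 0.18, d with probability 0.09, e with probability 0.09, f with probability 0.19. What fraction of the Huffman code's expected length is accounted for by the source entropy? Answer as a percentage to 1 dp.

Entropy H = −Σ p log₂ p ≈ 2.4668 bits.
Huffman merges: 9/100+9/100→9/50; 4/25+9/50→17/50; 9/50+19/100→37/100; 29/100+17/50→63/100; 37/100+63/100→1. L = 63/25 ≈ 2.5200.
Efficiency = H/L = 2.4668/2.5200 = 97.9%.

97.9%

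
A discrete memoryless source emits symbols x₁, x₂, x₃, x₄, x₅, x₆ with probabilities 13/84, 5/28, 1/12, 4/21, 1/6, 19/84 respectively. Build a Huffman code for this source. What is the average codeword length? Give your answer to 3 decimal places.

2.583 bits/symbol

Repeatedly combine the two least-probable nodes; the expected code length is the sum of the merged weights.
merge 1/12 + 13/84 → 5/21
merge 1/6 + 5/28 → 29/84
merge 4/21 + 19/84 → 5/12
merge 5/21 + 29/84 → 7/12
merge 5/12 + 7/12 → 1
L = 5/21 + 29/84 + 5/12 + 7/12 + 1 = 31/12 ≈ 2.583 bits/symbol.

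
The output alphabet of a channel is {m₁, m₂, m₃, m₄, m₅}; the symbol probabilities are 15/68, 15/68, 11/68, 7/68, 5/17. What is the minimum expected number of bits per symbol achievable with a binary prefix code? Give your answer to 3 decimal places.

2.265 bits/symbol

Repeatedly combine the two least-probable nodes; the expected code length is the sum of the merged weights.
merge 7/68 + 11/68 → 9/34
merge 15/68 + 15/68 → 15/34
merge 9/34 + 5/17 → 19/34
merge 15/34 + 19/34 → 1
L = 9/34 + 15/34 + 19/34 + 1 = 77/34 ≈ 2.265 bits/symbol.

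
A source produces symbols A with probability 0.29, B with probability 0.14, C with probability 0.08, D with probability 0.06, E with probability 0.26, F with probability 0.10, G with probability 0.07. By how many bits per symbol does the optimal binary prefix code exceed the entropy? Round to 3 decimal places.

Entropy H = −Σ p log₂ p ≈ 2.5561 bits.
Huffman merges: 3/50+7/100→13/100; 2/25+1/10→9/50; 13/100+7/50→27/100; 9/50+13/50→11/25; 27/100+29/100→14/25; 11/25+14/25→1. L = 129/50 ≈ 2.5800.
L − H = 2.5800 − 2.5561 = 0.024 bits.

0.024 bits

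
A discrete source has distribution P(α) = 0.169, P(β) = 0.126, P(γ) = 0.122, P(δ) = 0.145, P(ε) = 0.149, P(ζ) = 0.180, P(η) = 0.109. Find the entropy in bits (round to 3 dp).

H = −Σ pᵢ log₂ pᵢ.
−0.169·log₂(0.169) = 0.4335
−0.126·log₂(0.126) = 0.3766
−0.122·log₂(0.122) = 0.3703
−0.145·log₂(0.145) = 0.4040
−0.149·log₂(0.149) = 0.4092
−0.180·log₂(0.180) = 0.4453
−0.109·log₂(0.109) = 0.3485
Sum ≈ 2.7873 → 2.787 bits.

2.787 bits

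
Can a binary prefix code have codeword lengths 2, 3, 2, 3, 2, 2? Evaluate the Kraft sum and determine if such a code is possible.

1.25; no

With common denominator 2^3 = 8: Σ 2^(−ℓᵢ) = 2/8 + 1/8 + 2/8 + 1/8 + 2/8 + 2/8 = 10/8 = 1.25.
Kraft's inequality requires Σ ≤ 1; here Σ = 1.25 > 1, so no such prefix code exists.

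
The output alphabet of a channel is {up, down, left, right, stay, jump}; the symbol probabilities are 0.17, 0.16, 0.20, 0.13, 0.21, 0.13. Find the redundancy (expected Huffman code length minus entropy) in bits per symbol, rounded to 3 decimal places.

0.030 bits

Entropy H = −Σ p log₂ p ≈ 2.5601 bits.
Huffman merges: 13/100+13/100→13/50; 4/25+17/100→33/100; 1/5+21/100→41/100; 13/50+33/100→59/100; 41/100+59/100→1. L = 259/100 ≈ 2.5900.
L − H = 2.5900 − 2.5601 = 0.030 bits.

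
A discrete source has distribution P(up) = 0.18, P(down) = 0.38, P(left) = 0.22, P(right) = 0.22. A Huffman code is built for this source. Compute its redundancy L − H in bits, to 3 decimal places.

0.063 bits

Entropy H = −Σ p log₂ p ≈ 1.9369 bits.
Huffman merges: 9/50+11/50→2/5; 11/50+19/50→3/5; 2/5+3/5→1. L = 2 ≈ 2.0000.
L − H = 2.0000 − 1.9369 = 0.063 bits.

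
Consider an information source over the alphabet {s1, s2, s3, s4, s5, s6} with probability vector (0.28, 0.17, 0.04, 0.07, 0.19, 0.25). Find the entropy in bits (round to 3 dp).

2.358 bits

H = −Σ pᵢ log₂ pᵢ.
−0.28·log₂(0.28) = 0.5142
−0.17·log₂(0.17) = 0.4346
−0.04·log₂(0.04) = 0.1858
−0.07·log₂(0.07) = 0.2686
−0.19·log₂(0.19) = 0.4552
−0.25·log₂(0.25) = 0.5000
Sum ≈ 2.3583 → 2.358 bits.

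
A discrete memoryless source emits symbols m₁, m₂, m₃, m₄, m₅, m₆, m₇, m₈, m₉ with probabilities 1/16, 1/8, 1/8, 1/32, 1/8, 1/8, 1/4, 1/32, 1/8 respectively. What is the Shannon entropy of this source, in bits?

Each probability is a power of 1/2, so log₂(1/p) is an integer.
H = Σ p·log₂(1/p) = 1/16·4 + 1/8·3 + 1/8·3 + 1/32·5 + 1/8·3 + 1/8·3 + 1/4·2 + 1/32·5 + 1/8·3 = 2.9375 bits.

2.9375 bits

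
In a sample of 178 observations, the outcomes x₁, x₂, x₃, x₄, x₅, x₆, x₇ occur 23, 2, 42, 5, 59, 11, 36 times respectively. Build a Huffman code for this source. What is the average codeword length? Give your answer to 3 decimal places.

Probabilities are the counts divided by 178.
Repeatedly combine the two least-probable nodes; the expected code length is the sum of the merged weights.
merge 1/89 + 5/178 → 7/178
merge 7/178 + 11/178 → 9/89
merge 9/89 + 23/178 → 41/178
merge 18/89 + 41/178 → 77/178
merge 21/89 + 59/178 → 101/178
merge 77/178 + 101/178 → 1
L = 7/178 + 9/89 + 41/178 + 77/178 + 101/178 + 1 = 211/89 ≈ 2.371 bits/symbol.

2.371 bits/symbol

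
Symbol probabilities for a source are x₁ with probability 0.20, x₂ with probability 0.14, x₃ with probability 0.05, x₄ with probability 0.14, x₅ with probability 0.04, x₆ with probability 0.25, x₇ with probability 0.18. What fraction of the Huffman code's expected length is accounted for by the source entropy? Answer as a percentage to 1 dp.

98.7%

Entropy H = −Σ p log₂ p ≈ 2.6058 bits.
Huffman merges: 1/25+1/20→9/100; 9/100+7/50→23/100; 7/50+9/50→8/25; 1/5+23/100→43/100; 1/4+8/25→57/100; 43/100+57/100→1. L = 66/25 ≈ 2.6400.
Efficiency = H/L = 2.6058/2.6400 = 98.7%.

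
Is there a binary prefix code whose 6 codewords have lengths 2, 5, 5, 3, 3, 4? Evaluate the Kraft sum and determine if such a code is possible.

0.625; yes

With common denominator 2^5 = 32: Σ 2^(−ℓᵢ) = 8/32 + 1/32 + 1/32 + 4/32 + 4/32 + 2/32 = 20/32 = 0.625.
Kraft's inequality requires Σ ≤ 1; here Σ = 0.625 ≤ 1, so such a prefix code exists.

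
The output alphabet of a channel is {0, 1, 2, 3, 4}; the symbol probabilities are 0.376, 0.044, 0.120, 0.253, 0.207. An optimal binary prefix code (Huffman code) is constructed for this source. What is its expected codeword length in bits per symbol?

Repeatedly combine the two least-probable nodes; the expected code length is the sum of the merged weights.
merge 11/250 + 3/25 → 41/250
merge 41/250 + 207/1000 → 371/1000
merge 253/1000 + 371/1000 → 78/125
merge 47/125 + 78/125 → 1
L = 41/250 + 371/1000 + 78/125 + 1 = 2159/1000 = 2.159 bits/symbol.

2.159 bits/symbol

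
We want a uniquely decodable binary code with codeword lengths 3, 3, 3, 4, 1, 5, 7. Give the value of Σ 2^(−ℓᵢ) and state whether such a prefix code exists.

0.9765625; yes

With common denominator 2^7 = 128: Σ 2^(−ℓᵢ) = 16/128 + 16/128 + 16/128 + 8/128 + 64/128 + 4/128 + 1/128 = 125/128 = 0.9765625.
Kraft's inequality requires Σ ≤ 1; here Σ = 0.9765625 ≤ 1, so such a prefix code exists.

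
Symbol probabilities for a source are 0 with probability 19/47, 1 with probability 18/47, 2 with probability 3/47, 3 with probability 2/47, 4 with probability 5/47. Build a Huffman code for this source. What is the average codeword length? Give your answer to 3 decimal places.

Repeatedly combine the two least-probable nodes; the expected code length is the sum of the merged weights.
merge 2/47 + 3/47 → 5/47
merge 5/47 + 5/47 → 10/47
merge 10/47 + 18/47 → 28/47
merge 19/47 + 28/47 → 1
L = 5/47 + 10/47 + 28/47 + 1 = 90/47 ≈ 1.915 bits/symbol.

1.915 bits/symbol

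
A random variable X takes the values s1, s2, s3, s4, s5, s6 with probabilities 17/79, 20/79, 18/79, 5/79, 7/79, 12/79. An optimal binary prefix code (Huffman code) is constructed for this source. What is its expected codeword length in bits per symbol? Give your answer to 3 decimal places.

2.456 bits/symbol

Repeatedly combine the two least-probable nodes; the expected code length is the sum of the merged weights.
merge 5/79 + 7/79 → 12/79
merge 12/79 + 12/79 → 24/79
merge 17/79 + 18/79 → 35/79
merge 20/79 + 24/79 → 44/79
merge 35/79 + 44/79 → 1
L = 12/79 + 24/79 + 35/79 + 44/79 + 1 = 194/79 ≈ 2.456 bits/symbol.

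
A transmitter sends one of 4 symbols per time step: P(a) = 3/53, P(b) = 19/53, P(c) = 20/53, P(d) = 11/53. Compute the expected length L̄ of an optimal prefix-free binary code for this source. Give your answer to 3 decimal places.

1.887 bits/symbol

Repeatedly combine the two least-probable nodes; the expected code length is the sum of the merged weights.
merge 3/53 + 11/53 → 14/53
merge 14/53 + 19/53 → 33/53
merge 20/53 + 33/53 → 1
L = 14/53 + 33/53 + 1 = 100/53 ≈ 1.887 bits/symbol.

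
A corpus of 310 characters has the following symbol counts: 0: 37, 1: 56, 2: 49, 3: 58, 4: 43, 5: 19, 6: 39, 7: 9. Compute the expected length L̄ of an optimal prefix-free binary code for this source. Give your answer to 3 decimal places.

2.903 bits/symbol

Probabilities are the counts divided by 310.
Repeatedly combine the two least-probable nodes; the expected code length is the sum of the merged weights.
merge 9/310 + 19/310 → 14/155
merge 14/155 + 37/310 → 13/62
merge 39/310 + 43/310 → 41/155
merge 49/310 + 28/155 → 21/62
merge 29/155 + 13/62 → 123/310
merge 41/155 + 21/62 → 187/310
merge 123/310 + 187/310 → 1
L = 14/155 + 13/62 + 41/155 + 21/62 + 123/310 + 187/310 + 1 = 90/31 ≈ 2.903 bits/symbol.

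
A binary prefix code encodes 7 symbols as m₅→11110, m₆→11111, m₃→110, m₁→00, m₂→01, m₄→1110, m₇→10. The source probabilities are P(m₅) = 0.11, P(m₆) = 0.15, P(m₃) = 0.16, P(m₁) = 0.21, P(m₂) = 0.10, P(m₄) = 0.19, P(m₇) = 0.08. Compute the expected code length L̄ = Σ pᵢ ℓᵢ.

L̄ = Σ pᵢ·ℓᵢ = 0.11·5 + 0.15·5 + 0.16·3 + 0.21·2 + 0.10·2 + 0.19·4 + 0.08·2 = 3.32 bits/symbol.

3.32 bits/symbol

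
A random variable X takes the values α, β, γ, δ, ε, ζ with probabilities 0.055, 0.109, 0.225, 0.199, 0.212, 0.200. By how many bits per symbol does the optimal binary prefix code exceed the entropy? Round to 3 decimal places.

0.062 bits

Entropy H = −Σ p log₂ p ≈ 2.4652 bits.
Huffman merges: 11/200+109/1000→41/250; 41/250+199/1000→363/1000; 1/5+53/250→103/250; 9/40+363/1000→147/250; 103/250+147/250→1. L = 2527/1000 ≈ 2.5270.
L − H = 2.5270 − 2.4652 = 0.062 bits.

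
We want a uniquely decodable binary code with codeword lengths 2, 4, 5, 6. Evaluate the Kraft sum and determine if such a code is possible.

0.359375; yes

With common denominator 2^6 = 64: Σ 2^(−ℓᵢ) = 16/64 + 4/64 + 2/64 + 1/64 = 23/64 = 0.359375.
Kraft's inequality requires Σ ≤ 1; here Σ = 0.359375 ≤ 1, so such a prefix code exists.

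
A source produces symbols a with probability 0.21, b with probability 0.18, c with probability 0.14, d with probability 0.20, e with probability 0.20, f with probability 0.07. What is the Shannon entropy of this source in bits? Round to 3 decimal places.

2.513 bits

H = −Σ pᵢ log₂ pᵢ.
−0.21·log₂(0.21) = 0.4728
−0.18·log₂(0.18) = 0.4453
−0.14·log₂(0.14) = 0.3971
−0.20·log₂(0.20) = 0.4644
−0.20·log₂(0.20) = 0.4644
−0.07·log₂(0.07) = 0.2686
Sum ≈ 2.5126 → 2.513 bits.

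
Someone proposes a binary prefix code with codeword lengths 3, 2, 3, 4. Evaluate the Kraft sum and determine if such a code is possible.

With common denominator 2^4 = 16: Σ 2^(−ℓᵢ) = 2/16 + 4/16 + 2/16 + 1/16 = 9/16 = 0.5625.
Kraft's inequality requires Σ ≤ 1; here Σ = 0.5625 ≤ 1, so such a prefix code exists.

0.5625; yes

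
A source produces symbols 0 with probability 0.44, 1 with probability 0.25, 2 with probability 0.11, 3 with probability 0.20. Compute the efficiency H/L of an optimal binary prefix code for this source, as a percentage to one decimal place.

Entropy H = −Σ p log₂ p ≈ 1.8358 bits.
Huffman merges: 11/100+1/5→31/100; 1/4+31/100→14/25; 11/25+14/25→1. L = 187/100 ≈ 1.8700.
Efficiency = H/L = 1.8358/1.8700 = 98.2%.

98.2%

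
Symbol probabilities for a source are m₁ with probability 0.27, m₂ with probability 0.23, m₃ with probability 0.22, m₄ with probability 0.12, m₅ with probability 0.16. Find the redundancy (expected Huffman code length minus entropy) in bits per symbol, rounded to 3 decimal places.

Entropy H = −Σ p log₂ p ≈ 2.2683 bits.
Huffman merges: 3/25+4/25→7/25; 11/50+23/100→9/20; 27/100+7/25→11/20; 9/20+11/20→1. L = 57/25 ≈ 2.2800.
L − H = 2.2800 − 2.2683 = 0.012 bits.

0.012 bits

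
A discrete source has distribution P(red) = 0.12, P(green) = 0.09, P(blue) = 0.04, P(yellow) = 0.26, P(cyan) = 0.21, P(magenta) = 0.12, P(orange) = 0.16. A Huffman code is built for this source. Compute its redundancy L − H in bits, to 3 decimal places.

Entropy H = −Σ p log₂ p ≈ 2.6337 bits.
Huffman merges: 1/25+9/100→13/100; 3/25+3/25→6/25; 13/100+4/25→29/100; 21/100+6/25→9/20; 13/50+29/100→11/20; 9/20+11/20→1. L = 133/50 ≈ 2.6600.
L − H = 2.6600 − 2.6337 = 0.026 bits.

0.026 bits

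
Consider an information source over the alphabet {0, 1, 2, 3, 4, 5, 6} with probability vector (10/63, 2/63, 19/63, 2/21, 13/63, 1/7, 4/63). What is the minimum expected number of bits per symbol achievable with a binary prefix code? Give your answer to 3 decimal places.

Repeatedly combine the two least-probable nodes; the expected code length is the sum of the merged weights.
merge 2/63 + 4/63 → 2/21
merge 2/21 + 2/21 → 4/21
merge 1/7 + 10/63 → 19/63
merge 4/21 + 13/63 → 25/63
merge 19/63 + 19/63 → 38/63
merge 25/63 + 38/63 → 1
L = 2/21 + 4/21 + 19/63 + 25/63 + 38/63 + 1 = 163/63 ≈ 2.587 bits/symbol.

2.587 bits/symbol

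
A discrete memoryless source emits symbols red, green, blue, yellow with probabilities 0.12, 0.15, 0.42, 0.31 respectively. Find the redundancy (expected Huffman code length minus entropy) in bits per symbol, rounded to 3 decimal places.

0.023 bits

Entropy H = −Σ p log₂ p ≈ 1.8271 bits.
Huffman merges: 3/25+3/20→27/100; 27/100+31/100→29/50; 21/50+29/50→1. L = 37/20 ≈ 1.8500.
L − H = 1.8500 − 1.8271 = 0.023 bits.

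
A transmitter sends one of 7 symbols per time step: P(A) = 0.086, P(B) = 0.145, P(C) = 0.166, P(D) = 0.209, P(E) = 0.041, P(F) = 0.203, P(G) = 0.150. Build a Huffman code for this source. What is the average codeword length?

2.715 bits/symbol

Repeatedly combine the two least-probable nodes; the expected code length is the sum of the merged weights.
merge 41/1000 + 43/500 → 127/1000
merge 127/1000 + 29/200 → 34/125
merge 3/20 + 83/500 → 79/250
merge 203/1000 + 209/1000 → 103/250
merge 34/125 + 79/250 → 147/250
merge 103/250 + 147/250 → 1
L = 127/1000 + 34/125 + 79/250 + 103/250 + 147/250 + 1 = 543/200 = 2.715 bits/symbol.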